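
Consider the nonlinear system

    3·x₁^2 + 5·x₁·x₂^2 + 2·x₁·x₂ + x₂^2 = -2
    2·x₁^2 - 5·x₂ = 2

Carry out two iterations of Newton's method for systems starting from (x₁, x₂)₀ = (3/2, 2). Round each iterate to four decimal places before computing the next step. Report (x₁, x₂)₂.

At (3/2, 2): F = (48.7500, -7.5000).
Jacobian J = [[6·x₁ + 5·x₂^2 + 2·x₂, 10·x₁·x₂ + 2·x₁ + 2·x₂], [4·x₁, -5]].
At the point, J = [[33.0000, 37.0000], [6.0000, -5.0000]] (det J = -387.0000).
Solving J·Δ = −F gives Δ = (0.0872, -1.3953).
Then the next iterate is (x₁, x₂)₁ = (1.5872, 0.6047).
Round to (1.5872, 0.6047) and repeat: F = (14.744728, 0.014908), J = [[12.560910, 13.981598], [6.3488, -5.0000]].
Δ = (-0.4878, -0.6164), so (x₁, x₂)₂ = (1.0994, -0.0117).

(1.0994, -0.0117)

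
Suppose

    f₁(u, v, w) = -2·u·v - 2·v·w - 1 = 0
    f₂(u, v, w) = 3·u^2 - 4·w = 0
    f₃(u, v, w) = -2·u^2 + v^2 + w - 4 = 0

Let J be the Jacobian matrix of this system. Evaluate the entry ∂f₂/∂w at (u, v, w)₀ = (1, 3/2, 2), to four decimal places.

-4.0000

∂f₂/∂w = -4.
At (1, 3/2, 2) this is -4.0000.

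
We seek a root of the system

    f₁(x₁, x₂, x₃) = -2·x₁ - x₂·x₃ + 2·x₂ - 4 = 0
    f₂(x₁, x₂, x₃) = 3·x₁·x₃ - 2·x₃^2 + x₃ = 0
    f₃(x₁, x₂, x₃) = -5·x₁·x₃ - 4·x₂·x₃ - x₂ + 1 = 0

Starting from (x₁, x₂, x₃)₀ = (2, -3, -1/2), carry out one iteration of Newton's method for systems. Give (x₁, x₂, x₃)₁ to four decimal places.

(-0.7832, 0.9968, -0.5194)

At (2, -3, -1/2): F = (-15.5000, -4.0000, 3.0000).
Jacobian J = [[-2, -x₃ + 2, -x₂], [3·x₃, 0, 3·x₁ - 4·x₃ + 1], [-5·x₃, -4·x₃ - 1, -5·x₁ - 4·x₂]].
At the point, J = [[-2.0000, 2.5000, 3.0000], [-1.5000, 0.0000, 9.0000], [2.5000, 1.0000, 2.0000]] (det J = 77.2500).
Solving J·Δ = −F gives Δ = (-2.7832, 3.9968, -0.0194).
Then the next iterate is (x₁, x₂, x₃)₁ = (-0.7832, 0.9968, -0.5194).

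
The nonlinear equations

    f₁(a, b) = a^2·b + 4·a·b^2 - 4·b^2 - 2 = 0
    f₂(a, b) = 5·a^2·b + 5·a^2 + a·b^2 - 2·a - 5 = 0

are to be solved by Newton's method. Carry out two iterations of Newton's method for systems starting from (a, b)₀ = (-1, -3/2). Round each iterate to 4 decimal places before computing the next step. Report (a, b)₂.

At (-1, -3/2): F = (-21.5000, -7.7500).
Jacobian J = [[2·a·b + 4·b^2, a^2 + 8·a·b - 8·b], [10·a·b + 10·a + b^2 - 2, 5·a^2 + 2·a·b]].
At the point, J = [[12.0000, 25.0000], [5.2500, 8.0000]] (det J = -35.2500).
Solving J·Δ = −F gives Δ = (0.6170, 0.5638).
Then the next iterate is (a, b)₁ = (-0.3830, -0.9362).
Round to (-0.3830, -0.9362) and repeat: F = (-6.985965, -4.522894), J = [[4.223011, 10.504806], [-1.367884, 1.450574]].
Δ = (-1.8238, 1.3982), so (a, b)₂ = (-2.2068, 0.4620).

(-2.2068, 0.4620)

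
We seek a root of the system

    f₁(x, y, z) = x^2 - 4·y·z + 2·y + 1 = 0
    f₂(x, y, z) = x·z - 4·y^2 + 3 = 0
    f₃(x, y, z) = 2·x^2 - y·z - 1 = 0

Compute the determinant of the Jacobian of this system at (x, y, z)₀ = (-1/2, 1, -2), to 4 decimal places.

61.0000

J = [[2·x, -4·z + 2, -4·y], [z, -8·y, x], [4·x, -z, -y]].
At the point, J = [[-1.0000, 10.0000, -4.0000], [-2.0000, -8.0000, -0.5000], [-2.0000, 2.0000, -1.0000]].
det J = 61.0000.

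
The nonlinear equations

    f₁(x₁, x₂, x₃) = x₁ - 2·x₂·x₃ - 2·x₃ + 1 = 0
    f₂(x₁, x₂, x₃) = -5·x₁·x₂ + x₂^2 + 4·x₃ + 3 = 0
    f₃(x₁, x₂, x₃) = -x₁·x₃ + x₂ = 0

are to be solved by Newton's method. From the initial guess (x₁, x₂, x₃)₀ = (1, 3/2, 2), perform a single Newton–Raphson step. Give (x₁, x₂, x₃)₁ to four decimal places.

At (1, 3/2, 2): F = (-8.0000, 5.7500, -0.5000).
Jacobian J = [[1, -2·x₃, -2·x₂ - 2], [-5·x₂, -5·x₁ + 2·x₂, 4], [-x₃, 1, -x₁]].
At the point, J = [[1.0000, -4.0000, -5.0000], [-7.5000, -2.0000, 4.0000], [-2.0000, 1.0000, -1.0000]] (det J = 117.5000).
Solving J·Δ = −F gives Δ = (0.1936, -0.3745, -1.2617).
Then the next iterate is (x₁, x₂, x₃)₁ = (1.1936, 1.1255, 0.7383).

(1.1936, 1.1255, 0.7383)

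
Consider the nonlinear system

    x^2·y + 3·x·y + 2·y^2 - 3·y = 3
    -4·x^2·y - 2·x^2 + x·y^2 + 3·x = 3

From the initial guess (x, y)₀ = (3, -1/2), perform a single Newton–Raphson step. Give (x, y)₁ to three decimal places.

(0.732, -0.516)

At (3, -1/2): F = (-10.000, 6.750).
Jacobian J = [[2·x·y + 3·y, x^2 + 3·x + 4·y - 3], [-8·x·y - 4·x + y^2 + 3, -4·x^2 + 2·x·y]].
At the point, J = [[-4.500, 13.000], [3.250, -39.000]] (det J = 133.250).
Solving J·Δ = −F gives Δ = (-2.268, -0.016).
Then the next iterate is (x, y)₁ = (0.732, -0.516).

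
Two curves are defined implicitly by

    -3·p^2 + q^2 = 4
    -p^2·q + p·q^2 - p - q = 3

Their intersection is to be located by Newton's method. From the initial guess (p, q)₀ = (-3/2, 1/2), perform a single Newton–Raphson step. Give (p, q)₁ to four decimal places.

(-0.2730, -0.0431)

At (-3/2, 1/2): F = (-10.5000, -3.5000).
Jacobian J = [[-6·p, 2·q], [-2·p·q + q^2 - 1, -p^2 + 2·p·q - 1]].
At the point, J = [[9.0000, 1.0000], [0.7500, -4.7500]] (det J = -43.5000).
Solving J·Δ = −F gives Δ = (1.2270, -0.5431).
Then the next iterate is (p, q)₁ = (-0.2730, -0.0431).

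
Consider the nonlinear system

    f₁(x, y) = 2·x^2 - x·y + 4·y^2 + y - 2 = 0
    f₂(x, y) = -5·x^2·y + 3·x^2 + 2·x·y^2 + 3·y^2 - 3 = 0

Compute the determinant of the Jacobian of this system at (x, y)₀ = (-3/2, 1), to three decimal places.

J = [[4·x - y, -x + 8·y + 1], [-10·x·y + 6·x + 2·y^2, -5·x^2 + 4·x·y + 6·y]].
At the point, J = [[-7.000, 10.500], [8.000, -11.250]].
det J = -5.250.

-5.250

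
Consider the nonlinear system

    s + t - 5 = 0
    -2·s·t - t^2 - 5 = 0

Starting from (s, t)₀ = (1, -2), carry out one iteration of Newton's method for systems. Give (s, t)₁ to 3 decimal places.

(-2.500, 7.500)

At (1, -2): F = (-6.000, -5.000).
Jacobian J = [[1, 1], [-2·t, -2·s - 2·t]].
At the point, J = [[1.000, 1.000], [4.000, 2.000]] (det J = -2.000).
Solving J·Δ = −F gives Δ = (-3.500, 9.500).
Then the next iterate is (s, t)₁ = (-2.500, 7.500).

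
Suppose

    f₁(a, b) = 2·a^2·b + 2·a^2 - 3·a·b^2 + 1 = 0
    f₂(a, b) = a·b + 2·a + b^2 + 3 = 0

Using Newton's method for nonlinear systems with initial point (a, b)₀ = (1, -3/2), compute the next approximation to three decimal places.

(5.146, 2.411)

At (1, -3/2): F = (-6.750, 5.750).
Jacobian J = [[4·a·b + 4·a - 3·b^2, 2·a^2 - 6·a·b], [b + 2, a + 2·b]].
At the point, J = [[-8.750, 11.000], [0.500, -2.000]] (det J = 12.000).
Solving J·Δ = −F gives Δ = (4.146, 3.911).
Then the next iterate is (a, b)₁ = (5.146, 2.411).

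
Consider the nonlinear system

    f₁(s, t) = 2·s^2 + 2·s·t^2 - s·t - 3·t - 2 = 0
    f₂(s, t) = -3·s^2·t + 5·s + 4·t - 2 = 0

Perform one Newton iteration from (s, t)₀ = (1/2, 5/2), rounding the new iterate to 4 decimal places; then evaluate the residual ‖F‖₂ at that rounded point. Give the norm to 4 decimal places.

3.6877

At (1/2, 5/2): F = (-4.0000, 8.6250).
Jacobian J = [[4·s + 2·t^2 - t, 4·s·t - s - 3], [-6·s·t + 5, -3·s^2 + 4]].
At the point, J = [[12.0000, 1.5000], [-2.5000, 3.2500]] (det J = 42.7500).
Solving J·Δ = −F gives Δ = (0.6067, -2.1871).
Then the next iterate is (s, t)₁ = (1.1067, 0.3129).
Re-evaluating at (1.1067, 0.3129): F = (-0.618711, 3.635394), so ‖F‖₂ = 3.6877.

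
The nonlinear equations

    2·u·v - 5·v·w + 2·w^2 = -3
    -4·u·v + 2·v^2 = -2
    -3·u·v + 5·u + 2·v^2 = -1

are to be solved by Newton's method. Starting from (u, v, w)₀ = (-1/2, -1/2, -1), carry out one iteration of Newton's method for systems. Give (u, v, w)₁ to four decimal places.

At (-1/2, -1/2, -1): F = (3.0000, 1.5000, -1.7500).
Jacobian J = [[2·v, 2·u - 5·w, -5·v + 4·w], [-4·v, -4·u + 4·v, 0], [-3·v + 5, -3·u + 4·v, 0]].
At the point, J = [[-1.0000, 4.0000, -1.5000], [2.0000, 0.0000, 0.0000], [6.5000, -0.5000, 0.0000]] (det J = 1.5000).
Solving J·Δ = −F gives Δ = (-0.7500, -13.2500, -32.8333).
Then the next iterate is (u, v, w)₁ = (-1.2500, -13.7500, -33.8333).

(-1.2500, -13.7500, -33.8333)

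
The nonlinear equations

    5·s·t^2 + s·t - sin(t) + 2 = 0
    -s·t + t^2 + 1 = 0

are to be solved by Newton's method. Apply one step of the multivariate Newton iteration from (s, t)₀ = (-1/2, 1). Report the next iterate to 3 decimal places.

At (-1/2, 1): F = (-1.84147, 2.500).
Jacobian J = [[5·t^2 + t, 10·s·t + s - cos(t)], [-t, -s + 2·t]].
At the point, J = [[6.000, -6.04030], [-1.000, 2.500]] (det J = 8.95970).
Solving J·Δ = −F gives Δ = (-1.172, -1.469).
Then the next iterate is (s, t)₁ = (-1.672, -0.469).

(-1.672, -0.469)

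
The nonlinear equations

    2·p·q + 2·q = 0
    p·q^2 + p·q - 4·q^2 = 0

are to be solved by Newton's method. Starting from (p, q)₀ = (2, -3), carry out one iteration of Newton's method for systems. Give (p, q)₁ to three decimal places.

(1.100, -0.900)

At (2, -3): F = (-18.000, -24.000).
Jacobian J = [[2·q, 2·p + 2], [q^2 + q, 2·p·q + p - 8·q]].
At the point, J = [[-6.000, 6.000], [6.000, 14.000]] (det J = -120.000).
Solving J·Δ = −F gives Δ = (-0.900, 2.100).
Then the next iterate is (p, q)₁ = (1.100, -0.900).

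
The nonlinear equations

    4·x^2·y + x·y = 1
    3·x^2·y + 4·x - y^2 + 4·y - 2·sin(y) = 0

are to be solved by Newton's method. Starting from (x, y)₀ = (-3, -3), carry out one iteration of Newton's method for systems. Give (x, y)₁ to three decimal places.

At (-3, -3): F = (-100.000, -113.71776).
Jacobian J = [[8·x·y + y, 4·x^2 + x], [6·x·y + 4, 3·x^2 - 2·y - 2·cos(y) + 4]].
At the point, J = [[69.000, 33.000], [58.000, 38.97998]] (det J = 775.61896).
Solving J·Δ = −F gives Δ = (0.187, 2.639).
Then the next iterate is (x, y)₁ = (-2.813, -0.361).

(-2.813, -0.361)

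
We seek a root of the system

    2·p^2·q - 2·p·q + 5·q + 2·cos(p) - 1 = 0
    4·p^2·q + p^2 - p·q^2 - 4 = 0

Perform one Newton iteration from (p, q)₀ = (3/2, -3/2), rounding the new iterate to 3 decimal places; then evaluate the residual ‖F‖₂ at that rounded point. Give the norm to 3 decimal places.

1112.373

At (3/2, -3/2): F = (-10.60853, -18.625).
Jacobian J = [[4·p·q - 2·q - 2·sin(p), 2·p^2 - 2·p + 5], [8·p·q + 2·p - q^2, 4·p^2 - 2·p·q]].
At the point, J = [[-7.99499, 6.500], [-17.250, 13.500]] (det J = 4.19264).
Solving J·Δ = −F gives Δ = (5.284, 8.131).
Then the next iterate is (p, q)₁ = (6.784, 6.631).
Re-evaluating at (6.784, 6.631): F = (554.29244, 964.43401), so ‖F‖₂ = 1112.373.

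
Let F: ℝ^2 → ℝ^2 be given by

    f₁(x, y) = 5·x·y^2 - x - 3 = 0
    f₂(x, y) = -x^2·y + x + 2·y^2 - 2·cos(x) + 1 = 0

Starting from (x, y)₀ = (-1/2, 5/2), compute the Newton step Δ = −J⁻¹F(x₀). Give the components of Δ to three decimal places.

At (-1/2, 5/2): F = (-18.125, 10.61983).
Jacobian J = [[5·y^2 - 1, 10·x·y], [-2·x·y + 2·sin(x) + 1, -x^2 + 4·y]].
At the point, J = [[30.250, -12.500], [2.54115, 9.750]] (det J = 326.70186).
Solving J·Δ = −F gives Δ = (0.135, -1.124).

(0.135, -1.124)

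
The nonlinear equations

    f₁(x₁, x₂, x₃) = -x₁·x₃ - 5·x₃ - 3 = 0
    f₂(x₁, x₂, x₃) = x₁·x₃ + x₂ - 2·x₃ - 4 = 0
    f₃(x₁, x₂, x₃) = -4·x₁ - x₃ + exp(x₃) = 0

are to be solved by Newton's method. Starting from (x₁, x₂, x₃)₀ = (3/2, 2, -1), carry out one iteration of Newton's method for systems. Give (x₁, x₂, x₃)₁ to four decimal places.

(0.2864, 2.4623, -0.6482)

At (3/2, 2, -1): F = (3.5000, -1.5000, -4.632121).
Jacobian J = [[-x₃, 0, -x₁ - 5], [x₃, 1, x₁ - 2], [-4, 0, exp(x₃) - 1]].
At the point, J = [[1.0000, 0.0000, -6.5000], [-1.0000, 1.0000, -0.5000], [-4.0000, 0.0000, -0.632121]] (det J = -26.632121).
Solving J·Δ = −F gives Δ = (-1.2136, 0.4623, 0.3518).
Then the next iterate is (x₁, x₂, x₃)₁ = (0.2864, 2.4623, -0.6482).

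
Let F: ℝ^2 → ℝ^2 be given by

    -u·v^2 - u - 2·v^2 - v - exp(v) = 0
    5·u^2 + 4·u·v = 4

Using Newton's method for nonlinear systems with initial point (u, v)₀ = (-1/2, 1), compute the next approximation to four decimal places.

(-8.7682, 2.7591)

At (-1/2, 1): F = (-4.718282, -4.7500).
Jacobian J = [[-v^2 - 1, -2·u·v - 4·v - exp(v) - 1], [10·u + 4·v, 4·u]].
At the point, J = [[-2.0000, -6.718282], [-1.0000, -2.0000]] (det J = -2.718282).
Solving J·Δ = −F gives Δ = (-8.2682, 1.7591).
Then the next iterate is (u, v)₁ = (-8.7682, 2.7591).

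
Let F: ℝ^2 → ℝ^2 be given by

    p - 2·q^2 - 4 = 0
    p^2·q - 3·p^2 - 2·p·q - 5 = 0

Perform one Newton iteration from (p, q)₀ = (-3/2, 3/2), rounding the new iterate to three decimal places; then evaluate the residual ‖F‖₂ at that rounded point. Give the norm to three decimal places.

43.720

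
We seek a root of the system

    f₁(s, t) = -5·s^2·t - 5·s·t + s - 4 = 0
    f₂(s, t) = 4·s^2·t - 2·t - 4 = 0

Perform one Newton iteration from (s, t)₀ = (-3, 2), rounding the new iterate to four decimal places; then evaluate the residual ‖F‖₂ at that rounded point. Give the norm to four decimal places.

24.3072

At (-3, 2): F = (-67.0000, 64.0000).
Jacobian J = [[-10·s·t - 5·t + 1, -5·s^2 - 5·s], [8·s·t, 4·s^2 - 2]].
At the point, J = [[51.0000, -30.0000], [-48.0000, 34.0000]] (det J = 294.0000).
Solving J·Δ = −F gives Δ = (1.2177, -0.1633).
Then the next iterate is (s, t)₁ = (-1.7823, 1.8367).
Re-evaluating at (-1.7823, 1.8367): F = (-18.586792, 15.664396), so ‖F‖₂ = 24.3072.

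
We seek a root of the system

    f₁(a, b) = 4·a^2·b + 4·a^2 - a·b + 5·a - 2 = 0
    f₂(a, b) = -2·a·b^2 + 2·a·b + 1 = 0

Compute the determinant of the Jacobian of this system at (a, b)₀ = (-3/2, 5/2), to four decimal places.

J = [[8·a·b + 8·a - b + 5, 4·a^2 - a], [-2·b^2 + 2·b, -4·a·b + 2·a]].
At the point, J = [[-39.5000, 10.5000], [-7.5000, 12.0000]].
det J = -395.2500.

-395.2500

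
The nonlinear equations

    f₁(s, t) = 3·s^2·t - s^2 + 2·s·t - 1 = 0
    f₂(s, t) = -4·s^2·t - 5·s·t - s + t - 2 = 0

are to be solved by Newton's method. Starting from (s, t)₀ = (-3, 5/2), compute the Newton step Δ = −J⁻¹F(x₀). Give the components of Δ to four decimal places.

At (-3, 5/2): F = (42.5000, -49.0000).
Jacobian J = [[6·s·t - 2·s + 2·t, 3·s^2 + 2·s], [-8·s·t - 5·t - 1, -4·s^2 - 5·s + 1]].
At the point, J = [[-34.0000, 21.0000], [46.5000, -20.0000]] (det J = -296.5000).
Solving J·Δ = −F gives Δ = (0.6037, -1.0464).

(0.6037, -1.0464)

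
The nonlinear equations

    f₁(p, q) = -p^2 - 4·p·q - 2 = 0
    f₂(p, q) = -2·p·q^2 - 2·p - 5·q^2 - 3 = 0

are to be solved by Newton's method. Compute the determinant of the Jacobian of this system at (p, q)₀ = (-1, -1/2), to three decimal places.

J = [[-2·p - 4·q, -4·p], [-2·q^2 - 2, -4·p·q - 10·q]].
At the point, J = [[4.000, 4.000], [-2.500, 3.000]].
det J = 22.000.

22.000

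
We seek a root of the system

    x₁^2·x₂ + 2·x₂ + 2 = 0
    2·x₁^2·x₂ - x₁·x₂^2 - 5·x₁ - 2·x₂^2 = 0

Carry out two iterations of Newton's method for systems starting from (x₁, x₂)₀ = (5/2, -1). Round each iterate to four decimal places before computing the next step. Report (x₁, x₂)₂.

(-0.7696, -2.6749)

At (5/2, -1): F = (-6.2500, -29.5000).
Jacobian J = [[2·x₁·x₂, x₁^2 + 2], [4·x₁·x₂ - x₂^2 - 5, 2·x₁^2 - 2·x₁·x₂ - 4·x₂]].
At the point, J = [[-5.0000, 8.2500], [-16.0000, 21.5000]] (det J = 24.5000).
Solving J·Δ = −F gives Δ = (-4.4490, -1.9388).
Then the next iterate is (x₁, x₂)₁ = (-1.9490, -2.9388).
Round to (-1.9490, -2.9388) and repeat: F = (-15.040929, -13.022121), J = [[11.455442, 5.798601], [9.274339, 7.896960]].
Δ = (1.1794, 0.2639), so (x₁, x₂)₂ = (-0.7696, -2.6749).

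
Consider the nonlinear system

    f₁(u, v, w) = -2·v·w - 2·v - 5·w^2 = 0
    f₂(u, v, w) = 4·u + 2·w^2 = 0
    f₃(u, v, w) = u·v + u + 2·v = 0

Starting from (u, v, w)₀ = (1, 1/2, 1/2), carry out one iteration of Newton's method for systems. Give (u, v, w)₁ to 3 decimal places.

(0.019, 0.157, 0.213)

At (1, 1/2, 1/2): F = (-2.750, 4.500, 2.500).
Jacobian J = [[0, -2·w - 2, -2·v - 10·w], [4, 0, 4·w], [v + 1, u + 2, 0]].
At the point, J = [[0.000, -3.000, -6.000], [4.000, 0.000, 2.000], [1.500, 3.000, 0.000]] (det J = -81.000).
Solving J·Δ = −F gives Δ = (-0.981, -0.343, -0.287).
Then the next iterate is (u, v, w)₁ = (0.019, 0.157, 0.213).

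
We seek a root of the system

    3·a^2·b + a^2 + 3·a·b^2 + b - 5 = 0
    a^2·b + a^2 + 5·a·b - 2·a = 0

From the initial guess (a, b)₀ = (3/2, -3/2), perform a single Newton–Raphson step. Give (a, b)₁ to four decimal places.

At (3/2, -3/2): F = (-4.2500, -15.3750).
Jacobian J = [[6·a·b + 2·a + 3·b^2, 3·a^2 + 6·a·b + 1], [2·a·b + 2·a + 5·b - 2, a^2 + 5·a]].
At the point, J = [[-3.7500, -5.7500], [-11.0000, 9.7500]] (det J = -99.8125).
Solving J·Δ = −F gives Δ = (-1.3009, 0.1093).
Then the next iterate is (a, b)₁ = (0.1991, -1.3907).

(0.1991, -1.3907)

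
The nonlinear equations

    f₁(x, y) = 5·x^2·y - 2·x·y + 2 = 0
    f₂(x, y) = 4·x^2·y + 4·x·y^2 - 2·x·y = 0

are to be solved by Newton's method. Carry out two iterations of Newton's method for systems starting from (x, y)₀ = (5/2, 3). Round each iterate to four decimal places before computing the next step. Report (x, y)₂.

(1.1110, 1.4392)

At (5/2, 3): F = (80.7500, 150.0000).
Jacobian J = [[10·x·y - 2·y, 5·x^2 - 2·x], [8·x·y + 4·y^2 - 2·y, 4·x^2 + 8·x·y - 2·x]].
At the point, J = [[69.0000, 26.2500], [90.0000, 80.0000]] (det J = 3157.5000).
Solving J·Δ = −F gives Δ = (-0.7989, -0.9762).
Then the next iterate is (x, y)₁ = (1.7011, 2.0238).
Round to (1.7011, 2.0238) and repeat: F = (24.396395, 44.409275), J = [[30.379262, 11.066506], [39.876955, 35.714254]].
Δ = (-0.5901, -0.5846), so (x, y)₂ = (1.1110, 1.4392).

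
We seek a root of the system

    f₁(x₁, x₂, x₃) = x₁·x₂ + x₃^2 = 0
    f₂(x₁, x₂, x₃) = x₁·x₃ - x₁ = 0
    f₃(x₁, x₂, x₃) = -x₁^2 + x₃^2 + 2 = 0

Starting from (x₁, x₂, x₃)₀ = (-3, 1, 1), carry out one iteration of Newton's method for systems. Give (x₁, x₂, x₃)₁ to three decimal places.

At (-3, 1, 1): F = (-2.000, 0.000, -6.000).
Jacobian J = [[x₂, x₁, 2·x₃], [x₃ - 1, 0, x₁], [-2·x₁, 0, 2·x₃]].
At the point, J = [[1.000, -3.000, 2.000], [0.000, 0.000, -3.000], [6.000, 0.000, 2.000]] (det J = 54.000).
Solving J·Δ = −F gives Δ = (1.000, -0.333, 0.000).
Then the next iterate is (x₁, x₂, x₃)₁ = (-2.000, 0.667, 1.000).

(-2.000, 0.667, 1.000)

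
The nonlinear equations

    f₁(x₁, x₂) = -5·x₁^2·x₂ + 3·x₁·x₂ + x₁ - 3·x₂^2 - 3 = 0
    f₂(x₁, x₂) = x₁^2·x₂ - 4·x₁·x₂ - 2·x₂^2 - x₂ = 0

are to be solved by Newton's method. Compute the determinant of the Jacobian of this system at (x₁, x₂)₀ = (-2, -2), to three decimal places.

J = [[-10·x₁·x₂ + 3·x₂ + 1, -5·x₁^2 + 3·x₁ - 6·x₂], [2·x₁·x₂ - 4·x₂, x₁^2 - 4·x₁ - 4·x₂ - 1]].
At the point, J = [[-45.000, -14.000], [16.000, 19.000]].
det J = -631.000.

-631.000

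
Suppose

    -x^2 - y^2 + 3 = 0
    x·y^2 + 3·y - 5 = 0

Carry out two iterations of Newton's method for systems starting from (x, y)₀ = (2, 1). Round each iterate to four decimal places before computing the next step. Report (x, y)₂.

(1.3337, 1.1131)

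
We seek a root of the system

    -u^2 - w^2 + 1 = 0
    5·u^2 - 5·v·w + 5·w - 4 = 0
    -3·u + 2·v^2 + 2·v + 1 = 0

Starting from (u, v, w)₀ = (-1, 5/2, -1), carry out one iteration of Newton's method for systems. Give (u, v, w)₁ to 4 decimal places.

(-4.3667, -0.1333, 2.8667)

At (-1, 5/2, -1): F = (-1.0000, 8.5000, 21.5000).
Jacobian J = [[-2·u, 0, -2·w], [10·u, -5·w, -5·v + 5], [-3, 4·v + 2, 0]].
At the point, J = [[2.0000, 0.0000, 2.0000], [-10.0000, 5.0000, -7.5000], [-3.0000, 12.0000, 0.0000]] (det J = -30.0000).
Solving J·Δ = −F gives Δ = (-3.3667, -2.6333, 3.8667).
Then the next iterate is (u, v, w)₁ = (-4.3667, -0.1333, 2.8667).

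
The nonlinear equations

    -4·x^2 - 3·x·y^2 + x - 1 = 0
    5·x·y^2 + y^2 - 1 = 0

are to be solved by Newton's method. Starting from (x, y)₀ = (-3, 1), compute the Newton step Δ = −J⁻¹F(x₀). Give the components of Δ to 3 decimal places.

(1.612, -0.248)

At (-3, 1): F = (-31.000, -15.000).
Jacobian J = [[-8·x - 3·y^2 + 1, -6·x·y], [5·y^2, 10·x·y + 2·y]].
At the point, J = [[22.000, 18.000], [5.000, -28.000]] (det J = -706.000).
Solving J·Δ = −F gives Δ = (1.612, -0.248).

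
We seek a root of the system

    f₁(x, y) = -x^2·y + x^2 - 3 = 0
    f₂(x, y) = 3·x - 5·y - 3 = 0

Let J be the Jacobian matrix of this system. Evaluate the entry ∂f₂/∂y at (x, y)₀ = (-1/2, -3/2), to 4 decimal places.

-5.0000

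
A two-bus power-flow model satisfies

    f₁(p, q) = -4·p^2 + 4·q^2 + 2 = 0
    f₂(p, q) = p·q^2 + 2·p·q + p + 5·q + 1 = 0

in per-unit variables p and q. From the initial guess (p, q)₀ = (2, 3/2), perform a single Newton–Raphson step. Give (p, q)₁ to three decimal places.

(0.962, 0.533)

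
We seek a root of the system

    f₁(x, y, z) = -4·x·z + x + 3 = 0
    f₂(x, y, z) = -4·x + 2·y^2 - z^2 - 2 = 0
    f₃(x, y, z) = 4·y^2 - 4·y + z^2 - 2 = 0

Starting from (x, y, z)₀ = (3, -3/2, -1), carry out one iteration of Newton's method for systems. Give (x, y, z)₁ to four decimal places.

(-1.0730, -0.6004, -1.1971)

At (3, -3/2, -1): F = (18.0000, -10.5000, 14.0000).
Jacobian J = [[-4·z + 1, 0, -4·x], [-4, 4·y, -2·z], [0, 8·y - 4, 2·z]].
At the point, J = [[5.0000, 0.0000, -12.0000], [-4.0000, -6.0000, 2.0000], [0.0000, -16.0000, -2.0000]] (det J = -548.0000).
Solving J·Δ = −F gives Δ = (-4.0730, 0.8996, -0.1971).
Then the next iterate is (x, y, z)₁ = (-1.0730, -0.6004, -1.1971).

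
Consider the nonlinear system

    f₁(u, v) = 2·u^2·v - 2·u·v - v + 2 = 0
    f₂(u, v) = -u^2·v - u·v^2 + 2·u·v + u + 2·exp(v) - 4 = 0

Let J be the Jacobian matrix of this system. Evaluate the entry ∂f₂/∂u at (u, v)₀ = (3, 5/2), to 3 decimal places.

-15.250

∂f₂/∂u = -2·u·v - v^2 + 2·v + 1.
At (3, 5/2) this is -15.250.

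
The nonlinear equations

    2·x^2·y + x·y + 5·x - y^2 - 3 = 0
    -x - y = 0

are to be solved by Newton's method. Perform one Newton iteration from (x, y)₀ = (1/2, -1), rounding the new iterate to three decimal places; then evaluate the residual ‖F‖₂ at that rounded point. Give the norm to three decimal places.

5.750

At (1/2, -1): F = (-2.500, 0.500).
Jacobian J = [[4·x·y + y + 5, 2·x^2 + x - 2·y], [-1, -1]].
At the point, J = [[2.000, 3.000], [-1.000, -1.000]] (det J = 1.000).
Solving J·Δ = −F gives Δ = (-1.000, 1.500).
Then the next iterate is (x, y)₁ = (-0.500, 0.500).
Re-evaluating at (-0.500, 0.500): F = (-5.750, 0.000), so ‖F‖₂ = 5.750.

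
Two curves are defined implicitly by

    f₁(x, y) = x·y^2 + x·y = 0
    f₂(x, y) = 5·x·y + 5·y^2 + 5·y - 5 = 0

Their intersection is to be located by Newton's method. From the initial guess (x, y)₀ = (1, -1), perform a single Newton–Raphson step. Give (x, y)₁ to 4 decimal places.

(-1.0000, -1.0000)

At (1, -1): F = (0.0000, -10.0000).
Jacobian J = [[y^2 + y, 2·x·y + x], [5·y, 5·x + 10·y + 5]].
At the point, J = [[0.0000, -1.0000], [-5.0000, 0.0000]] (det J = -5.0000).
Solving J·Δ = −F gives Δ = (-2.0000, 0.0000).
Then the next iterate is (x, y)₁ = (-1.0000, -1.0000).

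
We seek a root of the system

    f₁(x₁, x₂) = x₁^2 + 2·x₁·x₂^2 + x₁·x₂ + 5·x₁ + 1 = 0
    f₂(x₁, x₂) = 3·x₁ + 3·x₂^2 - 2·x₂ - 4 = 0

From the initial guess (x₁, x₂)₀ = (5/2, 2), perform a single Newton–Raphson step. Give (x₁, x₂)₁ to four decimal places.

(1.0755, 1.2774)

At (5/2, 2): F = (44.7500, 11.5000).
Jacobian J = [[2·x₁ + 2·x₂^2 + x₂ + 5, 4·x₁·x₂ + x₁], [3, 6·x₂ - 2]].
At the point, J = [[20.0000, 22.5000], [3.0000, 10.0000]] (det J = 132.5000).
Solving J·Δ = −F gives Δ = (-1.4245, -0.7226).
Then the next iterate is (x₁, x₂)₁ = (1.0755, 1.2774).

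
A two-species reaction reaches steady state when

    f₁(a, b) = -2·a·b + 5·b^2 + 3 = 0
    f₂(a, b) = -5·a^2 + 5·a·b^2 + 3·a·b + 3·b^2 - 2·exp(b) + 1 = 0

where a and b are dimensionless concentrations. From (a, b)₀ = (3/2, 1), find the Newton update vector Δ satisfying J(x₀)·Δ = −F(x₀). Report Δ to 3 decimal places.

(-11.847, -4.099)

At (3/2, 1): F = (5.000, -0.68656).
Jacobian J = [[-2·b, -2·a + 10·b], [-10·a + 5·b^2 + 3·b, 10·a·b + 3·a + 6·b - 2·exp(b)]].
At the point, J = [[-2.000, 7.000], [-7.000, 20.06344]] (det J = 8.87313).
Solving J·Δ = −F gives Δ = (-11.847, -4.099).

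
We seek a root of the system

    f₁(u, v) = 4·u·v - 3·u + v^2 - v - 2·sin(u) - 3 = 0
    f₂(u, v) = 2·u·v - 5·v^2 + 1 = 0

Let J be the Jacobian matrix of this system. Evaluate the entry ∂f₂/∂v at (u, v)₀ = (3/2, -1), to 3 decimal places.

13.000

∂f₂/∂v = 2·u - 10·v.
At (3/2, -1) this is 13.000.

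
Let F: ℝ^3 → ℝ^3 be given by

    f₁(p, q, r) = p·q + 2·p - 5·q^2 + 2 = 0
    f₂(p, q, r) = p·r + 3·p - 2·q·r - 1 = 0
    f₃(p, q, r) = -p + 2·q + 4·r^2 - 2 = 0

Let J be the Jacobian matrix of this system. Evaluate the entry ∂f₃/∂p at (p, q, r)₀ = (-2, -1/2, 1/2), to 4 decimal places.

-1.0000

∂f₃/∂p = -1.
At (-2, -1/2, 1/2) this is -1.0000.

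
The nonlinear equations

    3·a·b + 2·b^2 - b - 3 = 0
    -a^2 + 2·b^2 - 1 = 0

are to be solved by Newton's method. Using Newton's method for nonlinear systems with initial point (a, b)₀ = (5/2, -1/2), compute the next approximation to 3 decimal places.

(0.858, 0.230)

At (5/2, -1/2): F = (-5.750, -6.750).
Jacobian J = [[3·b, 3·a + 4·b - 1], [-2·a, 4·b]].
At the point, J = [[-1.500, 4.500], [-5.000, -2.000]] (det J = 25.500).
Solving J·Δ = −F gives Δ = (-1.642, 0.730).
Then the next iterate is (a, b)₁ = (0.858, 0.230).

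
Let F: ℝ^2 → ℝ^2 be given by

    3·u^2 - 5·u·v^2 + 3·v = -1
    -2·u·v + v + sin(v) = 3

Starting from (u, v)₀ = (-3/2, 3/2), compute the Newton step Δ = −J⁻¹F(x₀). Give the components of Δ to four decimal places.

At (-3/2, 3/2): F = (29.1250, 3.997495).
Jacobian J = [[6·u - 5·v^2, -10·u·v + 3], [-2·v, -2·u + cos(v) + 1]].
At the point, J = [[-20.2500, 25.5000], [-3.0000, 4.070737]] (det J = -5.932428).
Solving J·Δ = −F gives Δ = (2.8022, 1.0832).

(2.8022, 1.0832)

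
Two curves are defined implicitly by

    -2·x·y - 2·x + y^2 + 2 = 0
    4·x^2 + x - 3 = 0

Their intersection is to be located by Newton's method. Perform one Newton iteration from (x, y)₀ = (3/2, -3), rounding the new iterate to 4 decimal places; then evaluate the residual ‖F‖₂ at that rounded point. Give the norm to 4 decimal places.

4.7394

At (3/2, -3): F = (17.0000, 7.5000).
Jacobian J = [[-2·y - 2, -2·x + 2·y], [8·x + 1, 0]].
At the point, J = [[4.0000, -9.0000], [13.0000, 0.0000]] (det J = 117.0000).
Solving J·Δ = −F gives Δ = (-0.5769, 1.6325).
Then the next iterate is (x, y)₁ = (0.9231, -1.3675).
Re-evaluating at (0.9231, -1.3675): F = (4.548535, 1.331554), so ‖F‖₂ = 4.7394.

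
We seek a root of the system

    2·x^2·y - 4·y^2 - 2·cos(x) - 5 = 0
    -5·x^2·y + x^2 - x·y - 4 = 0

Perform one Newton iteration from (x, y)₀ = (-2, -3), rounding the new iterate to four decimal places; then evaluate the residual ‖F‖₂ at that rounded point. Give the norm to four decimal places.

At (-2, -3): F = (-64.167706, 54.0000).
Jacobian J = [[4·x·y + 2·sin(x), 2·x^2 - 8·y], [-10·x·y + 2·x - y, -5·x^2 - x]].
At the point, J = [[22.181405, 32.0000], [-61.0000, -18.0000]] (det J = 1552.734707).
Solving J·Δ = −F gives Δ = (0.3690, 1.7495).
Then the next iterate is (x, y)₁ = (-1.6310, -1.2505).
Re-evaluating at (-1.6310, -1.2505): F = (-17.787729, 13.253252), so ‖F‖₂ = 22.1822.

22.1822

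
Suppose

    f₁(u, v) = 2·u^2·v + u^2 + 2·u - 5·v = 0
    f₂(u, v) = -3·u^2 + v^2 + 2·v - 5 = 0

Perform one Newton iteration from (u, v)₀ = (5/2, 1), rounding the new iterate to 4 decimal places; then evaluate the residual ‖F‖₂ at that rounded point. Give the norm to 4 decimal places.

4.8735

At (5/2, 1): F = (18.7500, -20.7500).
Jacobian J = [[4·u·v + 2·u + 2, 2·u^2 - 5], [-6·u, 2·v + 2]].
At the point, J = [[17.0000, 7.5000], [-15.0000, 4.0000]] (det J = 180.5000).
Solving J·Δ = −F gives Δ = (-1.2777, 0.3961).
Then the next iterate is (u, v)₁ = (1.2223, 1.3961).
Re-evaluating at (1.2223, 1.3961): F = (1.129712, -4.740757), so ‖F‖₂ = 4.8735.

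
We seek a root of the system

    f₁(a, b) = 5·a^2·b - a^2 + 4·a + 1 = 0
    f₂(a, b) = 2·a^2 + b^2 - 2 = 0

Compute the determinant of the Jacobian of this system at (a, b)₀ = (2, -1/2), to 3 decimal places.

-150.000

J = [[10·a·b - 2·a + 4, 5·a^2], [4·a, 2·b]].
At the point, J = [[-10.000, 20.000], [8.000, -1.000]].
det J = -150.000.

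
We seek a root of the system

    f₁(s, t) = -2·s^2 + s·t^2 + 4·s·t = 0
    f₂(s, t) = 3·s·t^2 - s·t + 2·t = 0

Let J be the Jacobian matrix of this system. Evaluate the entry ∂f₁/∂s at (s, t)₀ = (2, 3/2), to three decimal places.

∂f₁/∂s = -4·s + t^2 + 4·t.
At (2, 3/2) this is 0.250.

0.250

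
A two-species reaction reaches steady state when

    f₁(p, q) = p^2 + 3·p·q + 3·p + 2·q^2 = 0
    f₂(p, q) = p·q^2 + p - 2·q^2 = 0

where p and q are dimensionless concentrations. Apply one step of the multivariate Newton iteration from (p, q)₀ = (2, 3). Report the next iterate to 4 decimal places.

At (2, 3): F = (46.0000, 2.0000).
Jacobian J = [[2·p + 3·q + 3, 3·p + 4·q], [q^2 + 1, 2·p·q - 4·q]].
At the point, J = [[16.0000, 18.0000], [10.0000, 0.0000]] (det J = -180.0000).
Solving J·Δ = −F gives Δ = (-0.2000, -2.3778).
Then the next iterate is (p, q)₁ = (1.8000, 0.6222).

(1.8000, 0.6222)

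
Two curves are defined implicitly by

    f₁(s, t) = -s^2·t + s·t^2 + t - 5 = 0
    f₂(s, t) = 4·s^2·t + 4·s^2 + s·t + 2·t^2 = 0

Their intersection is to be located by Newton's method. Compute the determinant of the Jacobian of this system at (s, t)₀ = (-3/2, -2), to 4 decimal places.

-46.5000

J = [[-2·s·t + t^2, -s^2 + 2·s·t + 1], [8·s·t + 8·s + t, 4·s^2 + s + 4·t]].
At the point, J = [[-2.0000, 4.7500], [10.0000, -0.5000]].
det J = -46.5000.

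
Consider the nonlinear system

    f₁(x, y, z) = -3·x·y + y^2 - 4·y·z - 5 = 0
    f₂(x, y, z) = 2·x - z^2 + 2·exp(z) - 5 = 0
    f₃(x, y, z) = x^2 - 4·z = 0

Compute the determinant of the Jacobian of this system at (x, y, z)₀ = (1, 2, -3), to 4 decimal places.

262.5889

J = [[-3·y, -3·x + 2·y - 4·z, -4·y], [2, 0, -2·z + 2·exp(z)], [2·x, 0, -4]].
At the point, J = [[-6.0000, 13.0000, -8.0000], [2.0000, 0.0000, 6.099574], [2.0000, 0.0000, -4.0000]].
det J = 262.5889.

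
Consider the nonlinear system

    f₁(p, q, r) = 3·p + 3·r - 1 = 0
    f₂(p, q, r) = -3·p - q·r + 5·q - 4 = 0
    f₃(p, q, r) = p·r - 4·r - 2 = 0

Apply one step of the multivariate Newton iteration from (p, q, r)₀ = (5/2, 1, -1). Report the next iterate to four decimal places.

At (5/2, 1, -1): F = (3.5000, -5.5000, -0.5000).
Jacobian J = [[3, 0, 3], [-3, -r + 5, -q], [r, 0, p - 4]].
At the point, J = [[3.0000, 0.0000, 3.0000], [-3.0000, 6.0000, -1.0000], [-1.0000, 0.0000, -1.5000]] (det J = -9.0000).
Solving J·Δ = −F gives Δ = (-2.5000, -0.1111, 1.3333).
Then the next iterate is (p, q, r)₁ = (0.0000, 0.8889, 0.3333).

(0.0000, 0.8889, 0.3333)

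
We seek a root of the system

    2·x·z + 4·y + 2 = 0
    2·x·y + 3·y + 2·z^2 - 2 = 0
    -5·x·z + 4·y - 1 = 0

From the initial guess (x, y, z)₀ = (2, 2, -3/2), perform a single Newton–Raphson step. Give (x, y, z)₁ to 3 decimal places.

(-12.429, -0.286, -11.036)

At (2, 2, -3/2): F = (4.000, 16.500, 22.000).
Jacobian J = [[2·z, 4, 2·x], [2·y, 2·x + 3, 4·z], [-5·z, 4, -5·x]].
At the point, J = [[-3.000, 4.000, 4.000], [4.000, 7.000, -6.000], [7.500, 4.000, -10.000]] (det J = -28.000).
Solving J·Δ = −F gives Δ = (-14.429, -2.286, -9.536).
Then the next iterate is (x, y, z)₁ = (-12.429, -0.286, -11.036).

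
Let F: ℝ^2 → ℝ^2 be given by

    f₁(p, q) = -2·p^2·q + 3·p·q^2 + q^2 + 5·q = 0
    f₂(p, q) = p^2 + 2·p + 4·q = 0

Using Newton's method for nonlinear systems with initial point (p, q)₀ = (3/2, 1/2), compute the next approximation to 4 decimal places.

(0.5513, -0.1266)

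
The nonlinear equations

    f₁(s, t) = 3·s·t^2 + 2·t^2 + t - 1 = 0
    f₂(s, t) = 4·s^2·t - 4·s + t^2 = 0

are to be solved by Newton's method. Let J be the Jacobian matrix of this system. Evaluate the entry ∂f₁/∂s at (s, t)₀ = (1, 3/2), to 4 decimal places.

6.7500

∂f₁/∂s = 3·t^2.
At (1, 3/2) this is 6.7500.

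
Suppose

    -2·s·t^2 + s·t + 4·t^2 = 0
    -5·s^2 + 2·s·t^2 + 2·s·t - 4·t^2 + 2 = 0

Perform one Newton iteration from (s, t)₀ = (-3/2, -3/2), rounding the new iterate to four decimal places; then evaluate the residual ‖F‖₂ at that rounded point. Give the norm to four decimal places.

At (-3/2, -3/2): F = (18.0000, -20.5000).
Jacobian J = [[-2·t^2 + t, -4·s·t + s + 8·t], [-10·s + 2·t^2 + 2·t, 4·s·t + 2·s - 8·t]].
At the point, J = [[-6.0000, -22.5000], [16.5000, 18.0000]] (det J = 263.2500).
Solving J·Δ = −F gives Δ = (0.5214, 0.6610).
Then the next iterate is (s, t)₁ = (-0.9786, -0.8390).
Re-evaluating at (-0.9786, -0.8390): F = (5.014444, -5.339597), so ‖F‖₂ = 7.3250.

7.3250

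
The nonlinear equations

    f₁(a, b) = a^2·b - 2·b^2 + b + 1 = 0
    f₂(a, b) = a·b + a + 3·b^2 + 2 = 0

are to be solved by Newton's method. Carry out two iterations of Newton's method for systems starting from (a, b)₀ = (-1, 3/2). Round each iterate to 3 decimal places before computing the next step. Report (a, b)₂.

At (-1, 3/2): F = (-0.500, 6.250).
Jacobian J = [[2·a·b, a^2 - 4·b + 1], [b + 1, a + 6·b]].
At the point, J = [[-3.000, -4.000], [2.500, 8.000]] (det J = -14.000).
Solving J·Δ = −F gives Δ = (1.500, -1.250).
Then the next iterate is (a, b)₁ = (0.500, 0.250).
Round to (0.500, 0.250) and repeat: F = (1.18750, 2.81250), J = [[0.250, 0.250], [1.250, 2.000]].
Δ = (-8.917, 4.167), so (a, b)₂ = (-8.417, 4.417).

(-8.417, 4.417)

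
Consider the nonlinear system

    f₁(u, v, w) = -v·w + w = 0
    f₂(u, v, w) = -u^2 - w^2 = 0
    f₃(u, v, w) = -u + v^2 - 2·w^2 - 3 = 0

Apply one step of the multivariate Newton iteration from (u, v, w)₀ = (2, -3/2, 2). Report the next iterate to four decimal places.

(1.5116, -0.8895, 0.4884)

At (2, -3/2, 2): F = (5.0000, -8.0000, -10.7500).
Jacobian J = [[0, -w, -v + 1], [-2·u, 0, -2·w], [-1, 2·v, -4·w]].
At the point, J = [[0.0000, -2.0000, 2.5000], [-4.0000, 0.0000, -4.0000], [-1.0000, -3.0000, -8.0000]] (det J = 86.0000).
Solving J·Δ = −F gives Δ = (-0.4884, 0.6105, -1.5116).
Then the next iterate is (u, v, w)₁ = (1.5116, -0.8895, 0.4884).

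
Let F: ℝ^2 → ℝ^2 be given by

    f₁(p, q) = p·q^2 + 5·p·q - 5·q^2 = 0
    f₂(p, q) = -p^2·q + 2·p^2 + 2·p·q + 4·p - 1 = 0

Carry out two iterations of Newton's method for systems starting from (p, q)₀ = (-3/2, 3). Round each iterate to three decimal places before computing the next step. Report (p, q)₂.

(0.008, 1.061)

At (-3/2, 3): F = (-81.000, -18.250).
Jacobian J = [[q^2 + 5·q, 2·p·q + 5·p - 10·q], [-2·p·q + 4·p + 2·q + 4, -p^2 + 2·p]].
At the point, J = [[24.000, -46.500], [13.000, -5.250]] (det J = 478.500).
Solving J·Δ = −F gives Δ = (0.885, -1.285).
Then the next iterate is (p, q)₁ = (-0.615, 1.715).
Round to (-0.615, 1.715) and repeat: F = (-21.78860, -5.46166), J = [[11.51623, -22.33445], [7.07945, -1.60823]].
Δ = (0.623, -0.654), so (p, q)₂ = (0.008, 1.061).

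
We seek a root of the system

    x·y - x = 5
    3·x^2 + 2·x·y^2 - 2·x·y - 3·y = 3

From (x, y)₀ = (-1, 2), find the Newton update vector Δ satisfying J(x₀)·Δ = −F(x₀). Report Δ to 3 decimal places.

(4.000, -2.000)

At (-1, 2): F = (-6.000, -10.000).
Jacobian J = [[y - 1, x], [6·x + 2·y^2 - 2·y, 4·x·y - 2·x - 3]].
At the point, J = [[1.000, -1.000], [-2.000, -9.000]] (det J = -11.000).
Solving J·Δ = −F gives Δ = (4.000, -2.000).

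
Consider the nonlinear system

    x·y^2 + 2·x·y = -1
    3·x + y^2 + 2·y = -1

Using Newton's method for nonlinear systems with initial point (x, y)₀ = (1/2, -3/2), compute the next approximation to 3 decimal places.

(0.389, -0.083)

At (1/2, -3/2): F = (0.625, 1.750).
Jacobian J = [[y^2 + 2·y, 2·x·y + 2·x], [3, 2·y + 2]].
At the point, J = [[-0.750, -0.500], [3.000, -1.000]] (det J = 2.250).
Solving J·Δ = −F gives Δ = (-0.111, 1.417).
Then the next iterate is (x, y)₁ = (0.389, -0.083).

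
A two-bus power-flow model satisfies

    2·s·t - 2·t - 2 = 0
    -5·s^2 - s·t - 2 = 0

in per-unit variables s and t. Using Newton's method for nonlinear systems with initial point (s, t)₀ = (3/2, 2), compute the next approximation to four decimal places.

(0.0227, 7.9091)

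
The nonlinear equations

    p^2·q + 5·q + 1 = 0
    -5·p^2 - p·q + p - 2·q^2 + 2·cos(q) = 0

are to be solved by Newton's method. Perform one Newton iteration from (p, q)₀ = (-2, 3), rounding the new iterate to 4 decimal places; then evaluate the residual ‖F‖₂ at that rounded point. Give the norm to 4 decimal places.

10.7699

At (-2, 3): F = (28.0000, -35.979985).
Jacobian J = [[2·p·q, p^2 + 5], [-10·p - q + 1, -p - 4·q - 2·sin(q)]].
At the point, J = [[-12.0000, 9.0000], [18.0000, -10.282240]] (det J = -38.613120).
Solving J·Δ = −F gives Δ = (0.9302, -1.8709).
Then the next iterate is (p, q)₁ = (-1.0698, 1.1291).
Re-evaluating at (-1.0698, 1.1291): F = (7.937723, -7.279035), so ‖F‖₂ = 10.7699.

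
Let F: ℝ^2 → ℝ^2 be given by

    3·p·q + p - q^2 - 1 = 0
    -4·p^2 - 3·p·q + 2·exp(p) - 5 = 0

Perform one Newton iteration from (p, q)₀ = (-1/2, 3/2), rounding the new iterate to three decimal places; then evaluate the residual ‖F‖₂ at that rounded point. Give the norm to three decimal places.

13.911

At (-1/2, 3/2): F = (-6.000, -2.53694).
Jacobian J = [[3·q + 1, 3·p - 2·q], [-8·p - 3·q + 2·exp(p), -3·p]].
At the point, J = [[5.500, -4.500], [0.71306, 1.500]] (det J = 11.45878).
Solving J·Δ = −F gives Δ = (1.782, 0.844).
Then the next iterate is (p, q)₁ = (1.282, 2.344).
Re-evaluating at (1.282, 2.344): F = (3.80269, -13.38144), so ‖F‖₂ = 13.911.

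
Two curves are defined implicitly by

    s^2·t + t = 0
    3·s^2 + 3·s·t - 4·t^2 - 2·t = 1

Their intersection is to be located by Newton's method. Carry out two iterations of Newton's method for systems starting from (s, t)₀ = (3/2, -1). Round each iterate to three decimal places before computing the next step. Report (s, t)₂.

At (3/2, -1): F = (-3.250, -0.750).
Jacobian J = [[2·s·t, s^2 + 1], [6·s + 3·t, 3·s - 8·t - 2]].
At the point, J = [[-3.000, 3.250], [6.000, 10.500]] (det J = -51.000).
Solving J·Δ = −F gives Δ = (-0.621, 0.426).
Then the next iterate is (s, t)₁ = (0.879, -0.574).
Round to (0.879, -0.574) and repeat: F = (-1.01750, -0.36562), J = [[-1.00909, 1.77264], [3.552, 5.229]].
Δ = (-0.404, 0.344), so (s, t)₂ = (0.475, -0.230).

(0.475, -0.230)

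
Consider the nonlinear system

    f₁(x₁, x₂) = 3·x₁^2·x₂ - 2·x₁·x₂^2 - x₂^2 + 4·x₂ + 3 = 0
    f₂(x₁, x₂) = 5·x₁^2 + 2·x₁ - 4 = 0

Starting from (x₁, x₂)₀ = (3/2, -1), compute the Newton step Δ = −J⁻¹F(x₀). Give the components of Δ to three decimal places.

(-0.603, 0.273)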